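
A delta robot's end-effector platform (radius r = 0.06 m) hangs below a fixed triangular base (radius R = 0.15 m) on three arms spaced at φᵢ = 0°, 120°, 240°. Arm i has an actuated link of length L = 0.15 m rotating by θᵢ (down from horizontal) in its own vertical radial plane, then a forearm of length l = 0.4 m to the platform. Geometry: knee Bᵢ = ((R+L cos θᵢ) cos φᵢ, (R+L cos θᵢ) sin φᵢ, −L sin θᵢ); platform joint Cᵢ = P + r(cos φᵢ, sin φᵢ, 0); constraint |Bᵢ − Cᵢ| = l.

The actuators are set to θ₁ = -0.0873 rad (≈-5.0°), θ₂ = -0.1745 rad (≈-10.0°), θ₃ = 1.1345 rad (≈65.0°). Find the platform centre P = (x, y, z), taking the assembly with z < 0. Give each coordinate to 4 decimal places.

φ1=0.0°: virtual centre (0.2394, 0.0000, 0.0131), radius l
φ2=120.0°: virtual centre (-0.1189, 0.2059, 0.0260), radius l
φ3=240.0°: virtual centre (-0.0767, -0.1328, -0.1359), radius l
subtract pairs → two planes through P
linear system: -0.7166x+0.4117y = -0.0003−0.0259z; -0.6322x+-0.2657y = -0.0155−-0.2981z
det = 0.4507;  x = 0.0143+-0.2570z,  y = 0.0242+-0.5103z
into |P−O₁|² = l²: 1.3264z² + 0.0649z + -0.1086 = 0;  Δ = 0.5803;  z = -0.3116 or 0.2627 → z<0 root = -0.3116
x = 0.0944, y = 0.1832

(0.0944, 0.1832, -0.3116)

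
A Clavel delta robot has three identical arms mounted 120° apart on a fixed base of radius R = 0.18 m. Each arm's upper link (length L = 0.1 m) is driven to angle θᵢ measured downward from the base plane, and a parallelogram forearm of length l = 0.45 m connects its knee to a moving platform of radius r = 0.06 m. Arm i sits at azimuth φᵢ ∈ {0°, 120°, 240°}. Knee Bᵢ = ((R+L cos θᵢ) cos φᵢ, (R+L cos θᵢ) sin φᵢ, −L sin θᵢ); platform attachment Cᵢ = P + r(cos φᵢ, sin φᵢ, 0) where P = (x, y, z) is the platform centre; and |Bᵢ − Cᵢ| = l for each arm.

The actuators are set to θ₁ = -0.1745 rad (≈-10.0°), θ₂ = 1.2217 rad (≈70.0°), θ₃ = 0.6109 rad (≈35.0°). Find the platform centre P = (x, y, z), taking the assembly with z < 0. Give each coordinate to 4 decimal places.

φ1=0.0°: virtual centre (0.2185, 0.0000, 0.0174), radius l
O2 = (0.1542·cos120.0°, 0.1542·sin120.0°, -0.0940) = (-0.0771, 0.1335, -0.0940)
arm 3 at φ=240.0°: ρ3 = 0.2019;  O3 = (-0.1010, -0.1749, -0.0574)
subtract pairs → two planes through P
linear system: -0.5912x+0.2671y = -0.0154−-0.2227z; -0.6389x+-0.3497y = -0.0040−-0.1494z
Cramer: x(z) = 0.0171-0.3121z;  y(z) = -0.0199+0.1428z
sphere 1 gives Az²+Bz+C=0 with A=1.1178, B=0.0853, C=-0.1613;  B²−4AC=0.7283;  roots -0.4199, 0.3436;  negative root z = -0.4199
x = 0.1482, y = -0.0799

(0.1482, -0.0799, -0.4199)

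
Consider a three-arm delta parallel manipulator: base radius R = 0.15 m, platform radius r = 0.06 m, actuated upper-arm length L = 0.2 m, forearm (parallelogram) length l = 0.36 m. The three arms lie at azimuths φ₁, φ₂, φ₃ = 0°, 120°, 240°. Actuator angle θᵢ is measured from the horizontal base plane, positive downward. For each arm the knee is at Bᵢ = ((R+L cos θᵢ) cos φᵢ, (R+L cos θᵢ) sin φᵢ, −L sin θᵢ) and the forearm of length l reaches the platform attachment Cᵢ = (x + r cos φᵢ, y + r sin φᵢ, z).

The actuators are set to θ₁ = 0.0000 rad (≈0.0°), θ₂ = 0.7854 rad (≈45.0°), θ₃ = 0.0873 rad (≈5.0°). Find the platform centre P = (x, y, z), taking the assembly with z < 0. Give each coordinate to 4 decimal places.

O1 = (0.2900·cos0.0°, 0.2900·sin0.0°, 0.0000) = (0.2900, 0.0000, 0.0000)
φ2=120.0°: virtual centre (-0.1157, 0.2004, -0.1414), radius l
φ3=240.0°: virtual centre (-0.1446, -0.2505, -0.0174), radius l
subtract pairs → two planes through P
plane₁₂: -0.8114x+0.4008y+-0.2828z = -0.0105
det = 0.7549;  x = 0.0071+-0.2062z,  y = -0.0120+0.2882z
sphere 1 gives Az²+Bz+C=0 with A=1.1256, B=0.1098, C=-0.0494;  B²−4AC=0.2345;  roots -0.2639, 0.1663;  negative root z = -0.2639
x = 0.0615, y = -0.0880

(0.0615, -0.0880, -0.2639)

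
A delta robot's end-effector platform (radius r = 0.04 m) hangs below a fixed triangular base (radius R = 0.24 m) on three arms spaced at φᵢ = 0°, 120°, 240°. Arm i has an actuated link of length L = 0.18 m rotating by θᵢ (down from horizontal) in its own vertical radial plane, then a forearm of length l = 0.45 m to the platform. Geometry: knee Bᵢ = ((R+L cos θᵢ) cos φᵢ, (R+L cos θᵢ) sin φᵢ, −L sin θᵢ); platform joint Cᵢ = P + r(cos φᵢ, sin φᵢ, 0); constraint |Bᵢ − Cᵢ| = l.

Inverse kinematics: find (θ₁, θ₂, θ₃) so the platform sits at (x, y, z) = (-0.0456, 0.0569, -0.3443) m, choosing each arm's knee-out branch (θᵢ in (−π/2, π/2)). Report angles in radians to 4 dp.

θ₁ = 0.6985, θ₂ = 0.0873, θ₃ = 0.6112

rotate P by −φ1: (-0.0456, 0.0569, -0.3443)
  A cos θ + B sin θ = C:  0.2456·cos θ + -0.3443·sin θ = -0.0333
  θ1 = atan2(B,A) + arccos(C/0.4229) = 0.6985
φ2=120.0° → target in arm frame (0.0721, 0.0110)
  A=0.1279, B=-0.3443, C=(l²−L²−A²−y'²−z²)/(2L)=0.0974
  θ2 = atan2(B,A) + arccos(C/0.3673) = 0.0873
rotate P by −φ3: (-0.0265, -0.0679, -0.3443)
  A=0.2265, B=-0.3443, C=(l²−L²−A²−y'²−z²)/(2L)=-0.0121
  √(A²+B²)=0.4121;  θ3 = -0.9890+1.6001 ≈ 0.6112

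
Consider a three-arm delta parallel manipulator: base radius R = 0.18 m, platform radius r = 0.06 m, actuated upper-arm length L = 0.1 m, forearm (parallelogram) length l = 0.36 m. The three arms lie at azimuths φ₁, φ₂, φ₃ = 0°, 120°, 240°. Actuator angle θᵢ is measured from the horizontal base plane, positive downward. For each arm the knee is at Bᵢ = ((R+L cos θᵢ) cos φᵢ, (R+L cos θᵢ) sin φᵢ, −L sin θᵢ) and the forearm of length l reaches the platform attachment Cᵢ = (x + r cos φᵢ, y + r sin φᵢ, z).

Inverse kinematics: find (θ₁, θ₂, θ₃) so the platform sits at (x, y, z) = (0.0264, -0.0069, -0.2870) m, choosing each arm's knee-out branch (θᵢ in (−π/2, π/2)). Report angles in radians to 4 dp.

φ1=0.0° → target in arm frame (0.0264, -0.0069)
  A=0.0936, B=-0.2870, C=(l²−L²−A²−y'²−z²)/(2L)=0.1421
  θ1 = atan2(B,A) + arccos(C/0.3019) = -0.1749
φ2=120.0° → target in arm frame (-0.0192, -0.0194)
  A cos θ + B sin θ = C:  0.1392·cos θ + -0.2870·sin θ = 0.0874
  θ2 = atan2(B,A) + arccos(C/0.3190) = 0.1739
rotate P by −φ3: (-0.0072, 0.0263, -0.2870)
  A=0.1272, B=-0.2870, C=(l²−L²−A²−y'²−z²)/(2L)=0.1018
  θ3 = atan2(B,A) + arccos(C/0.3139) = 0.0871

θ₁ = -0.1749, θ₂ = 0.1739, θ₃ = 0.0871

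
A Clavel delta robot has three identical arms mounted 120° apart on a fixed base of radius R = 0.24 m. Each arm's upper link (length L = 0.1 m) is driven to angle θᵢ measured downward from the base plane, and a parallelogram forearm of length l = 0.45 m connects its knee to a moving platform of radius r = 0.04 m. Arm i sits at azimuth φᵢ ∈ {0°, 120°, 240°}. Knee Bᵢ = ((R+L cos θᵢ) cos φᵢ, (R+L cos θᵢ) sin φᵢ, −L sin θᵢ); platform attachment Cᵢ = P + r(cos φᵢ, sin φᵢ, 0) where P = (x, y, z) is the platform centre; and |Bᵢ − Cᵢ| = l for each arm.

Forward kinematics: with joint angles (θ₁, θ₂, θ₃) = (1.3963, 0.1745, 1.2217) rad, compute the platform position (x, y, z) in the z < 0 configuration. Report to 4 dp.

(-0.0729, 0.0941, -0.4292)

S1 = (0.2174·cos0.0°, 0.2174·sin0.0°, -0.0985) = (0.2174, 0.0000, -0.0985)
φ2=120.0°: virtual centre (-0.1492, 0.2585, -0.0174), radius l
arm 3 at φ=240.0°: e+L cos θ3 = 0.2342;  S3 = (-0.1171, -0.2028, -0.0940)
subtract pairs → two planes through P
plane₁₂: -0.7332x+0.5170y+0.1622z = 0.0324
det = 0.6433;  x = -0.0259+0.1096z,  y = 0.0261+-0.1584z
quadratic in z: (1.0371)z²+(0.1354)z+(-0.1330)=0, √Δ=0.7549 → z ∈ {-0.4292, 0.2987}; z = -0.4292 (taking z<0)
x = -0.0729, y = 0.0941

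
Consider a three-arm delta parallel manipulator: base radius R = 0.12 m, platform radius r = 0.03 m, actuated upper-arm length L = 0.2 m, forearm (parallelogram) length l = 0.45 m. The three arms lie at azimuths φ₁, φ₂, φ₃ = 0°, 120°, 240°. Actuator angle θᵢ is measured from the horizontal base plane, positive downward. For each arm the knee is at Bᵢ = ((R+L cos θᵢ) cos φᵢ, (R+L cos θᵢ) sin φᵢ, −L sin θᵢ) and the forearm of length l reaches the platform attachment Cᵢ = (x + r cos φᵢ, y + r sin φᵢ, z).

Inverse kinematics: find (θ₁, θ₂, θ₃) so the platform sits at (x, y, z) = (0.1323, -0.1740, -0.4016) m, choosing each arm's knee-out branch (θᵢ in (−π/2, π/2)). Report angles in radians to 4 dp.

θ₁ = 0.0872, θ₂ = 1.1343, θ₃ = 0.2617

arm 1 (φ=0.0°): x'=0.1323, y'=-0.1740
  A cos θ + B sin θ = C:  -0.0423·cos θ + -0.4016·sin θ = -0.0771
  √(A²+B²)=0.4038;  θ1 = -1.6757+1.7630 ≈ 0.0872
φ2=120.0° → target in arm frame (-0.2168, -0.0276)
  A=0.3068, B=-0.4016, C=(l²−L²−A²−y'²−z²)/(2L)=-0.2342
  γ=atan2(-0.4016,0.3068)=-0.9184;  ψ=arccos(-0.4635)=2.0527;  θ2=γ+ψ≈1.1343
rotate P by −φ3: (0.0845, 0.2016, -0.4016)
  A=0.0055, B=-0.4016, C=(l²−L²−A²−y'²−z²)/(2L)=-0.0986
  γ=atan2(-0.4016,0.0055)=-1.5572;  ψ=arccos(-0.2455)=1.8189;  θ3=γ+ψ≈0.2617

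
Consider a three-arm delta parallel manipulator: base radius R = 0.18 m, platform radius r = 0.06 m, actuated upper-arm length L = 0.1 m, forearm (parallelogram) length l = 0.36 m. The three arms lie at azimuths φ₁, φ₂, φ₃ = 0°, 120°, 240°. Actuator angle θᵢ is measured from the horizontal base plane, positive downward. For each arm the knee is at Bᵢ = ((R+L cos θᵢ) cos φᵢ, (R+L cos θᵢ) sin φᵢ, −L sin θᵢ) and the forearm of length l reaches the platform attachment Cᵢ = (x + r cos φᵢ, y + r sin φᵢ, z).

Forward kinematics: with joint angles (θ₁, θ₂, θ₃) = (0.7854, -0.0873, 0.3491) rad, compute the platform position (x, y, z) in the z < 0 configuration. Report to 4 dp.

(-0.0712, 0.0373, -0.3149)

arm 1 at φ=0.0°: (R−r)+L cos θ1 = 0.1907;  S1 = (0.1907, 0.0000, -0.0707)
φ2=120.0°: virtual centre (-0.1098, 0.1902, 0.0087), radius l
φ3=240.0°: virtual centre (-0.1070, -0.1853, -0.0342), radius l
subtract pairs → two planes through P
linear system: -0.6010x+0.3804y = 0.0069−0.1589z; -0.5954x+-0.3706y = 0.0056−0.0730z
det = 0.4492;  x = -0.0105+0.1929z,  y = 0.0017+-0.1129z
quadratic in z: (1.0499)z²+(0.0634)z+(-0.0841)=0, √Δ=0.5978 → z ∈ {-0.3149, 0.2545}; z = -0.3149 (taking z<0)
x = -0.0712, y = 0.0373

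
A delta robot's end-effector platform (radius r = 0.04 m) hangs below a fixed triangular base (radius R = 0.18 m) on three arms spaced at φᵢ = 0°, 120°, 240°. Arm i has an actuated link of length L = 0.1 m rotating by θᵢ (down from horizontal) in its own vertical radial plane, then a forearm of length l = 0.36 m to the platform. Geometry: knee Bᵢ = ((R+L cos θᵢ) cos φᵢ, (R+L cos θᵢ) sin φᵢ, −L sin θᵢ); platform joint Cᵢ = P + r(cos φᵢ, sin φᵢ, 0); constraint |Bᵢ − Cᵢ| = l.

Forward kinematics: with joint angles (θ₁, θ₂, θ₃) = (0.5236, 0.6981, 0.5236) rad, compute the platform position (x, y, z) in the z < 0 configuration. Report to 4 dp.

(0.0094, -0.0163, -0.3366)

centre 1 = (0.2266·cos0.0°, 0.2266·sin0.0°, -0.0500) = (0.2266, 0.0000, -0.0500)
centre 2 = (0.2166·cos120.0°, 0.2166·sin120.0°, -0.0643) = (-0.1083, 0.1876, -0.0643)
arm 3 at φ=240.0°: e+L cos θ3 = 0.2266;  centre 3 = (-0.1133, -0.1962, -0.0500)
|centre ₂|²−|centre ₁|² = -0.0028;  |centre ₃|²−|centre ₁|² = 0.0000
[-0.6698 0.3752 -0.0286]·P = -0.0028;  [-0.6798 -0.3925 0.0000]·P = 0.0000
Cramer: x(z) = 0.0021-0.0216z;  y(z) = -0.0037+0.0375z
quadratic in z: (1.0019)z²+(0.1094)z+(-0.0767)=0, √Δ=0.5651 → z ∈ {-0.3366, 0.2274}; z = -0.3366 (taking z<0)
x = 0.0094, y = -0.0163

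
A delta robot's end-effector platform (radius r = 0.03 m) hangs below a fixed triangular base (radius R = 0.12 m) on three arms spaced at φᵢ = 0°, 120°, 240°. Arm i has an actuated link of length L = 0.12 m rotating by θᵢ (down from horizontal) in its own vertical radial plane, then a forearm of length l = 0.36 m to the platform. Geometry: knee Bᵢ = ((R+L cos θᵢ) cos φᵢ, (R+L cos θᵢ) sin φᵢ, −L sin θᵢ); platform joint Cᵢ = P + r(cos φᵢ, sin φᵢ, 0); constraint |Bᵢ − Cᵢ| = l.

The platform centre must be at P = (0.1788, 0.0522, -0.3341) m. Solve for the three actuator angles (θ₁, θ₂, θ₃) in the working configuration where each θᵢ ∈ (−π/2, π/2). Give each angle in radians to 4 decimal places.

θ₁ = -0.1749, θ₂ = 0.9594, θ₃ = 1.3083

rotate P by −φ1: (0.1788, 0.0522, -0.3341)
  A=-0.0888, B=-0.3341, C=(l²−L²−A²−y'²−z²)/(2L)=-0.0293
  √(A²+B²)=0.3457;  θ1 = -1.8306+1.6557 ≈ -0.1749
φ2=120.0° → target in arm frame (-0.0442, -0.1809)
  e−x'=0.1342;  (l²−L²−(e−x')²−y'²−z²)/2L = -0.1965
  √(A²+B²)=0.3600;  θ2 = -1.1889+2.1483 ≈ 0.9594
rotate P by −φ3: (-0.1346, 0.1287, -0.3341)
  A=0.2246, B=-0.3341, C=(l²−L²−A²−y'²−z²)/(2L)=-0.2644
  γ=atan2(-0.3341,0.2246)=-0.9789;  ψ=arccos(-0.6567)=2.2872;  θ3=γ+ψ≈1.3083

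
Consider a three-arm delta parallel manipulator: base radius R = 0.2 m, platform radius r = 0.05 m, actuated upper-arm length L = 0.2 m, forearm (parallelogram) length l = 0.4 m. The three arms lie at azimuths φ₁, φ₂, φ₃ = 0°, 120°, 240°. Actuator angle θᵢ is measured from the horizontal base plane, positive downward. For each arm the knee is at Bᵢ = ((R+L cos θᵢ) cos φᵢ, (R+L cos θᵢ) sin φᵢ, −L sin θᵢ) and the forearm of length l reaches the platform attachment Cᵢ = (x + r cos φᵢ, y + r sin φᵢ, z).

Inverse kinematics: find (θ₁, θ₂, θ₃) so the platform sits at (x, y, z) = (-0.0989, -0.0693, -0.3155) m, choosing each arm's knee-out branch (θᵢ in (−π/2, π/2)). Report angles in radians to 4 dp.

θ₁ = 0.9601, θ₂ = 0.6110, θ₃ = 0.0000

arm 1 (φ=0.0°): x'=-0.0989, y'=-0.0693
  A cos θ + B sin θ = C:  0.2489·cos θ + -0.3155·sin θ = -0.1157
  γ=atan2(-0.3155,0.2489)=-0.9029;  ψ=arccos(-0.2880)=1.8629;  θ1=γ+ψ≈0.9601
φ2=120.0° → target in arm frame (-0.0106, 0.1203)
  e−x'=0.1606;  (l²−L²−(e−x')²−y'²−z²)/2L = -0.0495
  γ=atan2(-0.3155,0.1606)=-1.1000;  ψ=arccos(-0.1398)=1.7110;  θ2=γ+ψ≈0.6110
arm 3 (φ=240.0°): x'=0.1095, y'=-0.0510
  A=0.0405, B=-0.3155, C=(l²−L²−A²−y'²−z²)/(2L)=0.0405
  √(A²+B²)=0.3181;  θ3 = -1.4430+1.4430 ≈ 0.0000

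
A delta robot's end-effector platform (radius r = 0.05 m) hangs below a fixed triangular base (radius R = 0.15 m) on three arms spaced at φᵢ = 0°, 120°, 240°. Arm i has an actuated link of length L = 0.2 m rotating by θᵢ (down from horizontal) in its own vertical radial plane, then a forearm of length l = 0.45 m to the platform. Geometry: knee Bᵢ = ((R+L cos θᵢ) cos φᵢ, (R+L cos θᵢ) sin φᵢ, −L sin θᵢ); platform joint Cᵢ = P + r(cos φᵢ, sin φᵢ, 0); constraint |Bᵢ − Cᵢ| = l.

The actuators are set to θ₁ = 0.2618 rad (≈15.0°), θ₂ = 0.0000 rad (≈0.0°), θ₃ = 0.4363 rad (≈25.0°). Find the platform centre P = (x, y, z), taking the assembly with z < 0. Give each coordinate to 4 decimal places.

(-0.0064, 0.0675, -0.3807)

φ1=0.0°: virtual centre (0.2932, 0.0000, -0.0518), radius l
O2 = (0.3000·cos120.0°, 0.3000·sin120.0°, 0.0000) = (-0.1500, 0.2598, 0.0000)
arm 3 at φ=240.0°: e+L cos θ3 = 0.2813;  O3 = (-0.1406, -0.2436, -0.0845)
|O₂|²−|O₁|² = 0.0014;  |O₃|²−|O₁|² = -0.0024
[-0.8864 0.5196 0.1035]·P = 0.0014;  [-0.8676 -0.4872 -0.0655]·P = -0.0024
det = 0.8826;  x = 0.0007+0.0186z,  y = 0.0037+-0.1676z
quadratic in z: (1.0284)z²+(0.0914)z+(-0.1142)=0, √Δ=0.6916 → z ∈ {-0.3807, 0.2918}; z = -0.3807 (taking z<0)
x = -0.0064, y = 0.0675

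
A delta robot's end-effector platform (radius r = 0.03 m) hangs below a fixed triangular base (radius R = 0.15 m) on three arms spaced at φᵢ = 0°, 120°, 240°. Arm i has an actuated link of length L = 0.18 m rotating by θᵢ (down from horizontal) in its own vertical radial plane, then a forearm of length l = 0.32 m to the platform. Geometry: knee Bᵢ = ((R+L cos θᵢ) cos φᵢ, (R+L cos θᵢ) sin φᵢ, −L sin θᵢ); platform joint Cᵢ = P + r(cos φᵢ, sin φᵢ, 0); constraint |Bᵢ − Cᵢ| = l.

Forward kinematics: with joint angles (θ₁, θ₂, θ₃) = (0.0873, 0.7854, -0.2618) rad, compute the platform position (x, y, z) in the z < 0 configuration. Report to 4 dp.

centre 1 = (0.2993·cos0.0°, 0.2993·sin0.0°, -0.0157) = (0.2993, 0.0000, -0.0157)
centre 2 = (0.2473·cos120.0°, 0.2473·sin120.0°, -0.1273) = (-0.1236, 0.2141, -0.1273)
centre 3 = (0.2939·cos240.0°, 0.2939·sin240.0°, 0.0466) = (-0.1469, -0.2545, 0.0466)
subtract pairs → two planes through P
linear system: -0.8459x+0.4283y = -0.0125−-0.2232z; -0.8925x+-0.5090y = -0.0013−0.1246z
Cramer: x(z) = 0.0085-0.0741z;  y(z) = -0.0124+0.3747z
sphere 1 gives Az²+Bz+C=0 with A=1.1459, B=0.0652, C=-0.0174;  B²−4AC=0.0842;  roots -0.1551, 0.0981;  negative root z = -0.1551
x = 0.0200, y = -0.0704

(0.0200, -0.0704, -0.1551)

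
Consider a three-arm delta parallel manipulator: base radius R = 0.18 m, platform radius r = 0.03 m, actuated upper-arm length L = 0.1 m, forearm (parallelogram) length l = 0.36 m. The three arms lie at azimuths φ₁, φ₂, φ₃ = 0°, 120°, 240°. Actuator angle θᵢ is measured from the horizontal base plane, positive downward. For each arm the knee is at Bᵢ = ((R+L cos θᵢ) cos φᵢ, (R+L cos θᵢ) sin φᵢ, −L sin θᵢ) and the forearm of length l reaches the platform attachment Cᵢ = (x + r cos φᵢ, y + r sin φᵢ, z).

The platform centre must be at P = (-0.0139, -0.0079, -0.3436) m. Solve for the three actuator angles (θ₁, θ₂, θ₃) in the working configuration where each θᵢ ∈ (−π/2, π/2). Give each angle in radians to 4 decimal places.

φ1=0.0° → target in arm frame (-0.0139, -0.0079)
  e−x'=0.1639;  (l²−L²−(e−x')²−y'²−z²)/2L = -0.1269
  √(A²+B²)=0.3807;  θ1 = -1.1257+1.9107 ≈ 0.7850
φ2=120.0° → target in arm frame (0.0001, 0.0160)
  A=0.1499, B=-0.3436, C=(l²−L²−A²−y'²−z²)/(2L)=-0.1059
  θ2 = atan2(B,A) + arccos(C/0.3749) = 0.6978
φ3=240.0° → target in arm frame (0.0138, -0.0081)
  A cos θ + B sin θ = C:  0.1362·cos θ + -0.3436·sin θ = -0.0854
  θ3 = atan2(B,A) + arccos(C/0.3696) = 0.6106

θ₁ = 0.7850, θ₂ = 0.6978, θ₃ = 0.6106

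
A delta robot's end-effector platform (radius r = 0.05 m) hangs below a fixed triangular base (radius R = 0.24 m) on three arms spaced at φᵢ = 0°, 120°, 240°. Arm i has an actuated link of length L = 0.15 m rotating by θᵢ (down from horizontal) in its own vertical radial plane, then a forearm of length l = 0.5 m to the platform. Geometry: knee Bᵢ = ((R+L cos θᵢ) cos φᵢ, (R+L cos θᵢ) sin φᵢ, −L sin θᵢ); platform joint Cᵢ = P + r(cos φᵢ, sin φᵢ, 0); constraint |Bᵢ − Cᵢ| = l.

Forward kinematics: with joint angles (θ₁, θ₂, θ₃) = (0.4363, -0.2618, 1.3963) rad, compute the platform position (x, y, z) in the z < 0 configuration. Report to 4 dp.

(0.0364, 0.2126, -0.4111)

S1 = (0.3259·cos0.0°, 0.3259·sin0.0°, -0.0634) = (0.3259, 0.0000, -0.0634)
arm 2 at φ=120.0°: ρ2 = 0.3349;  S2 = (-0.1674, 0.2900, 0.0388)
S3 = (0.2160·cos240.0°, 0.2160·sin240.0°, -0.1477) = (-0.1080, -0.1871, -0.1477)
eliminate P² terms by subtracting sphere 1 from 2 and 3
plane₁₂: -0.9868x+0.5800y+0.2044z = 0.0034
det = 0.8727;  x = 0.0263+-0.0245z,  y = 0.0506+-0.3940z
sphere 1 gives Az²+Bz+C=0 with A=1.1559, B=0.1016, C=-0.1536;  B²−4AC=0.7206;  roots -0.4111, 0.3233;  negative root z = -0.4111
x = 0.0364, y = 0.2126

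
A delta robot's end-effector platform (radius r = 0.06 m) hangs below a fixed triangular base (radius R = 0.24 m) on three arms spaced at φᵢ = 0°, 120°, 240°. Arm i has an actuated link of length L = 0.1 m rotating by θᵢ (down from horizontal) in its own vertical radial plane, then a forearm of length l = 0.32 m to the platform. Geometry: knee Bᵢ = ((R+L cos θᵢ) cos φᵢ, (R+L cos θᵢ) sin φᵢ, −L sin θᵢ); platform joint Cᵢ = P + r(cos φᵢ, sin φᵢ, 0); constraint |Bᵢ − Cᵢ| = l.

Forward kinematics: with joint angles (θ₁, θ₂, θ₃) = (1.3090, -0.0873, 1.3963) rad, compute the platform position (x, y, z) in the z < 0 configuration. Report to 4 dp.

centre 1 = (0.2059·cos0.0°, 0.2059·sin0.0°, -0.0966) = (0.2059, 0.0000, -0.0966)
arm 2 at φ=120.0°: (R−r)+L cos θ2 = 0.2796;  centre 2 = (-0.1398, 0.2422, 0.0087)
centre 3 = (0.1974·cos240.0°, 0.1974·sin240.0°, -0.0985) = (-0.0987, -0.1709, -0.0985)
eliminate P² terms by subtracting sphere 1 from 2 and 3
linear system: -0.6914x+0.4843y = 0.0265−0.2106z; -0.6091x+-0.3418y = -0.0031−-0.0038z
Cramer: x(z) = -0.0143+0.1321z;  y(z) = 0.0344-0.2464z
into |P−centre ₁|² = l²: 1.0781z² + 0.1181z + -0.0434 = 0;  Δ = 0.2012;  z = -0.2628 or 0.1532 → z<0 root = -0.2628
x = -0.0490, y = 0.0992

(-0.0490, 0.0992, -0.2628)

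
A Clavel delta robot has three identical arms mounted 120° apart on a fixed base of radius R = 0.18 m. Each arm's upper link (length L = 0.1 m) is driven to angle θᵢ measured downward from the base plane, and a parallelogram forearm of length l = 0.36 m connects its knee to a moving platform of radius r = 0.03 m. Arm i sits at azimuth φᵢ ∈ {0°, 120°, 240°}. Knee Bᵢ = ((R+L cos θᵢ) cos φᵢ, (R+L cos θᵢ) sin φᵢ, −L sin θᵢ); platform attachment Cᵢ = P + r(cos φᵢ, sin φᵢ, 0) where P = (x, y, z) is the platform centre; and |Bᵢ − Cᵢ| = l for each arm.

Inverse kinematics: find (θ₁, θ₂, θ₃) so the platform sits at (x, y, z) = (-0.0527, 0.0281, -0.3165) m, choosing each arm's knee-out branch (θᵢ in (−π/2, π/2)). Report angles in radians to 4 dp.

φ1=0.0° → target in arm frame (-0.0527, 0.0281)
  A=0.2027, B=-0.3165, C=(l²−L²−A²−y'²−z²)/(2L)=-0.1122
  γ=atan2(-0.3165,0.2027)=-1.0012;  ψ=arccos(-0.2986)=1.8741;  θ1=γ+ψ≈0.8729
rotate P by −φ2: (0.0507, 0.0316, -0.3165)
  A cos θ + B sin θ = C:  0.0993·cos θ + -0.3165·sin θ = 0.0428
  γ=atan2(-0.3165,0.0993)=-1.2667;  ψ=arccos(0.1291)=1.4413;  θ2=γ+ψ≈0.1746
arm 3 (φ=240.0°): x'=0.0020, y'=-0.0597
  e−x'=0.1480;  (l²−L²−(e−x')²−y'²−z²)/2L = -0.0302
  γ=atan2(-0.3165,0.1480)=-1.1334;  ψ=arccos(-0.0864)=1.6573;  θ3=γ+ψ≈0.5238

θ₁ = 0.8729, θ₂ = 0.1746, θ₃ = 0.5238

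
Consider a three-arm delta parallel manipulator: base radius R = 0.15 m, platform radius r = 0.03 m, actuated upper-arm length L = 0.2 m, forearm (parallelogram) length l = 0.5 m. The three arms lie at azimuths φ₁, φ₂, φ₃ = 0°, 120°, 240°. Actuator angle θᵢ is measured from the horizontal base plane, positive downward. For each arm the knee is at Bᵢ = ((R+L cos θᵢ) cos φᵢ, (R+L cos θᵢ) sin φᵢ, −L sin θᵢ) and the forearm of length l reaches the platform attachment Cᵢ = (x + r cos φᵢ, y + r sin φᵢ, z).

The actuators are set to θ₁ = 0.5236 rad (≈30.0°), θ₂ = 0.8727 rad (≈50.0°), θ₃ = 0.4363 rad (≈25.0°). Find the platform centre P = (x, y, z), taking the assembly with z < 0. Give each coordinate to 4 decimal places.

O1 = (0.2932·cos0.0°, 0.2932·sin0.0°, -0.1000) = (0.2932, 0.0000, -0.1000)
arm 2 at φ=120.0°: e+L cos θ2 = 0.2486;  O2 = (-0.1243, 0.2153, -0.1532)
φ3=240.0°: virtual centre (-0.1506, -0.2609, -0.0845), radius l
|O₂|²−|O₁|² = -0.0107;  |O₃|²−|O₁|² = 0.0019
linear system: -0.8350x+0.4305y = -0.0107−-0.1064z; -0.8877x+-0.5218y = 0.0019−0.0310z
det = 0.8178;  x = 0.0058+-0.0516z,  y = -0.0136+0.1471z
quadratic in z: (1.0243)z²+(0.2257)z+(-0.1572)=0, √Δ=0.8337 → z ∈ {-0.5171, 0.2968}; z = -0.5171 (taking z<0)
x = 0.0325, y = -0.0897

(0.0325, -0.0897, -0.5171)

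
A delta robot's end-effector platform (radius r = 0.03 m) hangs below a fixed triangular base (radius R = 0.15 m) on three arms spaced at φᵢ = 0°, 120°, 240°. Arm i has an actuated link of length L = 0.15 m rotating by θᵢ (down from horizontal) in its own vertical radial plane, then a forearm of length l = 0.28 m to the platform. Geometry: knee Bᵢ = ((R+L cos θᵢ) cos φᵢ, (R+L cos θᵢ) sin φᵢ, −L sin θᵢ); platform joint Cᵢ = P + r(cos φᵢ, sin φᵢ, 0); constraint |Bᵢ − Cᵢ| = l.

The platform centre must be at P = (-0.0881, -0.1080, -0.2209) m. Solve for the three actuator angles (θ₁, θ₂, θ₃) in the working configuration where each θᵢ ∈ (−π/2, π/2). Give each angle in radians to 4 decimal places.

θ₁ = 1.3092, θ₂ = 1.1348, θ₃ = -0.1743

arm 1 (φ=0.0°): x'=-0.0881, y'=-0.1080
  A cos θ + B sin θ = C:  0.2081·cos θ + -0.2209·sin θ = -0.1596
  θ1 = atan2(B,A) + arccos(C/0.3035) = 1.3092
rotate P by −φ2: (-0.0495, 0.1303, -0.2209)
  A cos θ + B sin θ = C:  0.1695·cos θ + -0.2209·sin θ = -0.1287
  √(A²+B²)=0.2784;  θ2 = -0.9164+2.0512 ≈ 1.1348
rotate P by −φ3: (0.1376, -0.0223, -0.2209)
  e−x'=-0.0176;  (l²−L²−(e−x')²−y'²−z²)/2L = 0.0210
  √(A²+B²)=0.2216;  θ3 = -1.6502+1.4759 ≈ -0.1743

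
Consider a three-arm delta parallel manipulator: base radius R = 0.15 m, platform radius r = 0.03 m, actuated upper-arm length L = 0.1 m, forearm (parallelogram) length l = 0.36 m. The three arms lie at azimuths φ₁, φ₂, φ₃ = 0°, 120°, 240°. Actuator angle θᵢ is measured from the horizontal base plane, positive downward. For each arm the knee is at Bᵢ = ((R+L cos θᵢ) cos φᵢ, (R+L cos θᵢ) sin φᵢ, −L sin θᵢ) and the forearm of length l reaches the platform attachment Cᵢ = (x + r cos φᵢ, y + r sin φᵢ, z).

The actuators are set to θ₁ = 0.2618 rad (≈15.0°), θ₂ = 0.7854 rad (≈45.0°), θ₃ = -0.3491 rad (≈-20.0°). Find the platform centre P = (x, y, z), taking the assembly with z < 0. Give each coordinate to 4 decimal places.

φ1=0.0°: virtual centre (0.2166, 0.0000, -0.0259), radius l
O2 = (0.1907·cos120.0°, 0.1907·sin120.0°, -0.0707) = (-0.0954, 0.1652, -0.0707)
O3 = (0.2140·cos240.0°, 0.2140·sin240.0°, 0.0342) = (-0.1070, -0.1853, 0.0342)
subtract pairs → two planes through P
linear system: -0.6239x+0.3303y = -0.0062−-0.0897z; -0.6472x+-0.3706y = -0.0006−0.1202z
Cramer: x(z) = 0.0056+0.0145z;  y(z) = -0.0082+0.2989z
into |P−O₁|² = l²: 1.0895z² + 0.0408z + -0.0844 = 0;  Δ = 0.3693;  z = -0.2976 or 0.2602 → z<0 root = -0.2976
x = 0.0013, y = -0.0971

(0.0013, -0.0971, -0.2976)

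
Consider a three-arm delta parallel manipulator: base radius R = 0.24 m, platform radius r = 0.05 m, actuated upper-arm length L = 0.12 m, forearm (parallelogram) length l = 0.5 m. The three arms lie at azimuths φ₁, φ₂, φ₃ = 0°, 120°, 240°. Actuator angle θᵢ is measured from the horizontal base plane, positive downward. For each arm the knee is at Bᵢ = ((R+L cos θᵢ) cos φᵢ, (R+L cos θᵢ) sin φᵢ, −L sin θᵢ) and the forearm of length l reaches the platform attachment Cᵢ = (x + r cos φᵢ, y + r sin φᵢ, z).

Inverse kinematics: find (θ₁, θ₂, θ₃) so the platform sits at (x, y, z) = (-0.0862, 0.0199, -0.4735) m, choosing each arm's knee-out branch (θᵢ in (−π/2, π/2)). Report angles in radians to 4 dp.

θ₁ = 1.0473, θ₂ = 0.3489, θ₃ = 0.5235

φ1=0.0° → target in arm frame (-0.0862, 0.0199)
  A=0.2762, B=-0.4735, C=(l²−L²−A²−y'²−z²)/(2L)=-0.2720
  γ=atan2(-0.4735,0.2762)=-1.0427;  ψ=arccos(-0.4962)=2.0901;  θ1=γ+ψ≈1.0473
arm 2 (φ=120.0°): x'=0.0603, y'=0.0647
  A=0.1297, B=-0.4735, C=(l²−L²−A²−y'²−z²)/(2L)=-0.0400
  √(A²+B²)=0.4909;  θ2 = -1.3035+1.6524 ≈ 0.3489
rotate P by −φ3: (0.0259, -0.0846, -0.4735)
  A cos θ + B sin θ = C:  0.1641·cos θ + -0.4735·sin θ = -0.0946
  θ3 = atan2(B,A) + arccos(C/0.5011) = 0.5235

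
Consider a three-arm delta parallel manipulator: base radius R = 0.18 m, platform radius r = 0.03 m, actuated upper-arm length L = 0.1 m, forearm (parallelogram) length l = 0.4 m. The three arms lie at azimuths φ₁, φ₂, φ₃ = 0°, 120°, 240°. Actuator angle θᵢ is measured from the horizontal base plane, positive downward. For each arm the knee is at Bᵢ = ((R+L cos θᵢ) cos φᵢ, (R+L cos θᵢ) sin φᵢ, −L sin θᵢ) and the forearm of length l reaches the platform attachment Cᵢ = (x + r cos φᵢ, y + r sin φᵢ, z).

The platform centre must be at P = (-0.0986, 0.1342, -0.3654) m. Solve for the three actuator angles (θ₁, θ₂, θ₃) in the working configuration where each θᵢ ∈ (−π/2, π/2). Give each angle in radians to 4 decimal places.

θ₁ = 1.3961, θ₂ = -0.2617, θ₃ = 1.2216

φ1=0.0° → target in arm frame (-0.0986, 0.1342)
  A cos θ + B sin θ = C:  0.2486·cos θ + -0.3654·sin θ = -0.3166
  √(A²+B²)=0.4419;  θ1 = -0.9734+2.3695 ≈ 1.3961
rotate P by −φ2: (0.1655, 0.0183, -0.3654)
  A=-0.0155, B=-0.3654, C=(l²−L²−A²−y'²−z²)/(2L)=0.0795
  √(A²+B²)=0.3657;  θ2 = -1.6132+1.3516 ≈ -0.2617
rotate P by −φ3: (-0.0669, -0.1525, -0.3654)
  e−x'=0.2169;  (l²−L²−(e−x')²−y'²−z²)/2L = -0.2691
  θ3 = atan2(B,A) + arccos(C/0.4249) = 1.2216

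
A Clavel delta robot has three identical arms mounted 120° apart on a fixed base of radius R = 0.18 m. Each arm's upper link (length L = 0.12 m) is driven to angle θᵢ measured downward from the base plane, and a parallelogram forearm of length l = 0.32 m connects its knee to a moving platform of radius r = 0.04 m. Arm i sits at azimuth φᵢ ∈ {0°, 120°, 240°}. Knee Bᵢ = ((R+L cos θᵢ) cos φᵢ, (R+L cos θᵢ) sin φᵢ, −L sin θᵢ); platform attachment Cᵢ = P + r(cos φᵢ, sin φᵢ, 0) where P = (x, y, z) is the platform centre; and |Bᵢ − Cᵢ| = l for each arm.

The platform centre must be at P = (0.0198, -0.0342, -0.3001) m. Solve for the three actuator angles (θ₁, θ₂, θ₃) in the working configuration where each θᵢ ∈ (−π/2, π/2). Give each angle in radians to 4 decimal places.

θ₁ = 0.6108, θ₂ = 0.9599, θ₃ = 0.6113

φ1=0.0° → target in arm frame (0.0198, -0.0342)
  e−x'=0.1202;  (l²−L²−(e−x')²−y'²−z²)/2L = -0.0737
  θ1 = atan2(B,A) + arccos(C/0.3233) = 0.6108
arm 2 (φ=120.0°): x'=-0.0395, y'=0.0000
  A cos θ + B sin θ = C:  0.1795·cos θ + -0.3001·sin θ = -0.1429
  γ=atan2(-0.3001,0.1795)=-1.0317;  ψ=arccos(-0.4085)=1.9916;  θ2=γ+ψ≈0.9599
φ3=240.0° → target in arm frame (0.0197, 0.0342)
  A=0.1203, B=-0.3001, C=(l²−L²−A²−y'²−z²)/(2L)=-0.0738
  θ3 = atan2(B,A) + arccos(C/0.3233) = 0.6113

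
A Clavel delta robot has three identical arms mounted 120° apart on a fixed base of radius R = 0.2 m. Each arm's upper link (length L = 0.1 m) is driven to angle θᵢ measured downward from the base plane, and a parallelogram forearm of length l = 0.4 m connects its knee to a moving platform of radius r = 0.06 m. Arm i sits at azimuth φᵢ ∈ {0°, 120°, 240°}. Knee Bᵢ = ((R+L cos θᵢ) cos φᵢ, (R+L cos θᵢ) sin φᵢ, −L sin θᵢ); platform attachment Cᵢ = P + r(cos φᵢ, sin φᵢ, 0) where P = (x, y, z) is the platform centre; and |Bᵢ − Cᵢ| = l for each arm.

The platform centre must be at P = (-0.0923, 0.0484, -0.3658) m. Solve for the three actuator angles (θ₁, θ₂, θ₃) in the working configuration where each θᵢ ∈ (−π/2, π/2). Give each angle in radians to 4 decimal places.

θ₁ = 1.0470, θ₂ = 0.0000, θ₃ = 0.5239

rotate P by −φ1: (-0.0923, 0.0484, -0.3658)
  A cos θ + B sin θ = C:  0.2323·cos θ + -0.3658·sin θ = -0.2006
  θ1 = atan2(B,A) + arccos(C/0.4333) = 1.0470
arm 2 (φ=120.0°): x'=0.0881, y'=0.0557
  A cos θ + B sin θ = C:  0.0519·cos θ + -0.3658·sin θ = 0.0519
  γ=atan2(-0.3658,0.0519)=-1.4298;  ψ=arccos(0.1406)=1.4298;  θ2=γ+ψ≈0.0000
φ3=240.0° → target in arm frame (0.0042, -0.1041)
  A cos θ + B sin θ = C:  0.1358·cos θ + -0.3658·sin θ = -0.0654
  θ3 = atan2(B,A) + arccos(C/0.3902) = 0.5239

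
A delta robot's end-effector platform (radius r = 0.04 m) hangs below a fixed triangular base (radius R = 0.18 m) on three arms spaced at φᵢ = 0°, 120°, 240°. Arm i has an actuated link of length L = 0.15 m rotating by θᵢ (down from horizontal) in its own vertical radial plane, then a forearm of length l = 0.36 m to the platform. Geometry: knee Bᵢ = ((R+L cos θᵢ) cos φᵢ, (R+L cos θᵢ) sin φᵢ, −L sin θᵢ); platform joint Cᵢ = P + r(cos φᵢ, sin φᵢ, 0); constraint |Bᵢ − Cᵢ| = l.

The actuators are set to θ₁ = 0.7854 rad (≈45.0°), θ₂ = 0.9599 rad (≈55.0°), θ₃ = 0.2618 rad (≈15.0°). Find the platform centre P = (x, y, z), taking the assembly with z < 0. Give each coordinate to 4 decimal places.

(-0.0206, -0.0807, -0.3341)

arm 1 at φ=0.0°: e+L cos θ1 = 0.2461;  O1 = (0.2461, 0.0000, -0.1061)
φ2=120.0°: virtual centre (-0.1130, 0.1958, -0.1229), radius l
φ3=240.0°: virtual centre (-0.1424, -0.2467, -0.0388), radius l
subtract pairs → two planes through P
[-0.7182 0.3915 -0.0336]·P = -0.0056;  [-0.7770 -0.4934 0.1345]·P = 0.0109
Cramer: x(z) = -0.0023+0.0548z;  y(z) = -0.0185+0.1863z
into |P−O₁|² = l²: 1.0377z² + 0.1780z + -0.0563 = 0;  Δ = 0.2656;  z = -0.3341 or 0.1625 → z<0 root = -0.3341
x = -0.0206, y = -0.0807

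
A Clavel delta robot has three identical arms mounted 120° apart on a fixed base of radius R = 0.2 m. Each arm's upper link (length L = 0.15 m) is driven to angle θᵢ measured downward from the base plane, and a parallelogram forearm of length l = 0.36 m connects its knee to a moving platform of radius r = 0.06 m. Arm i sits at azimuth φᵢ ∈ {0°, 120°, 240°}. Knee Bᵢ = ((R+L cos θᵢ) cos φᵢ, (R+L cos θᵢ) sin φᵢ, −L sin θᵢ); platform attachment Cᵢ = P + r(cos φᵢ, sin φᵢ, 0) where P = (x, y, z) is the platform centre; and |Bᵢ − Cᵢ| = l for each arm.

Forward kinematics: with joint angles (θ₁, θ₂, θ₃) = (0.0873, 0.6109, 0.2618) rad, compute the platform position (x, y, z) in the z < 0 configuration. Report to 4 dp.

φ1=0.0°: virtual centre (0.2894, 0.0000, -0.0131), radius l
φ2=120.0°: virtual centre (-0.1314, 0.2277, -0.0860), radius l
φ3=240.0°: virtual centre (-0.1424, -0.2467, -0.0388), radius l
subtract pairs → two planes through P
[-0.8417 0.4553 -0.1459]·P = -0.0074;  [-0.8637 -0.4934 -0.0515]·P = -0.0013
det = 0.8086;  x = 0.0053+-0.1180z,  y = -0.0066+0.1023z
into |P−centre ₁|² = l²: 1.0244z² + 0.0919z + -0.0486 = 0;  Δ = 0.2077;  z = -0.2673 or 0.1776 → z<0 root = -0.2673
x = 0.0368, y = -0.0340

(0.0368, -0.0340, -0.2673)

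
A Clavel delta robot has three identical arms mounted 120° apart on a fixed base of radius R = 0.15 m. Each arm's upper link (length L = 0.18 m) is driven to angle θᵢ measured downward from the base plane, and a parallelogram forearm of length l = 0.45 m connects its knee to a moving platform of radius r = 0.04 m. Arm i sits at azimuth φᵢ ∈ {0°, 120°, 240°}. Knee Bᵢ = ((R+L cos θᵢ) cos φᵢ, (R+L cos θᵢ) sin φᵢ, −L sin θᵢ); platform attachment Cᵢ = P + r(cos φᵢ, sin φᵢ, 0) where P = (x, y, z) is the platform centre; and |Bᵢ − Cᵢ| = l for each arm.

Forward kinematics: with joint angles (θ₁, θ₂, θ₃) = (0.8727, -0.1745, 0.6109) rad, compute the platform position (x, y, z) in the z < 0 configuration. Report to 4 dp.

φ1=0.0°: virtual centre (0.2257, 0.0000, -0.1379), radius l
centre 2 = (0.2873·cos120.0°, 0.2873·sin120.0°, 0.0313) = (-0.1436, 0.2488, 0.0313)
arm 3 at φ=240.0°: (R−r)+L cos θ3 = 0.2574;  centre 3 = (-0.1287, -0.2230, -0.1032)
eliminate P² terms by subtracting sphere 1 from 2 and 3
linear system: -0.7387x+0.4976y = 0.0135−0.3383z; -0.7088x+-0.4459y = 0.0070−0.0693z
Cramer: x(z) = -0.0140+0.2717z;  y(z) = 0.0065-0.2765z
quadratic in z: (1.1503)z²+(0.1420)z+(-0.1260)=0, √Δ=0.7746 → z ∈ {-0.3984, 0.2750}; z = -0.3984 (taking z<0)
x = -0.1222, y = 0.1167

(-0.1222, 0.1167, -0.3984)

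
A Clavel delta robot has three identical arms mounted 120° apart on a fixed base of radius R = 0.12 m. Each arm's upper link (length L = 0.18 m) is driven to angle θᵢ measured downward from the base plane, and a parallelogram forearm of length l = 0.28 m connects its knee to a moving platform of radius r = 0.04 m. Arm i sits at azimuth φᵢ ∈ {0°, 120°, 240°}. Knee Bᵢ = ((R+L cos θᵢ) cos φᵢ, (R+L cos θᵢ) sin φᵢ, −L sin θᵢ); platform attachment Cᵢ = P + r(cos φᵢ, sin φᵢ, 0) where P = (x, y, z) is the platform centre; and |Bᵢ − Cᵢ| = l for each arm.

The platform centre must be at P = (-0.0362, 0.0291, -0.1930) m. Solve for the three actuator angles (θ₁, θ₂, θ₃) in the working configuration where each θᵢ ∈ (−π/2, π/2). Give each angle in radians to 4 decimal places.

φ1=0.0° → target in arm frame (-0.0362, 0.0291)
  e−x'=0.1162;  (l²−L²−(e−x')²−y'²−z²)/2L = -0.0156
  θ1 = atan2(B,A) + arccos(C/0.2253) = 0.6110
arm 2 (φ=120.0°): x'=0.0433, y'=0.0168
  A cos θ + B sin θ = C:  0.0367·cos θ + -0.1930·sin θ = 0.0198
  √(A²+B²)=0.1965;  θ2 = -1.3829+1.4699 ≈ 0.0870
rotate P by −φ3: (-0.0071, -0.0459, -0.1930)
  A cos θ + B sin θ = C:  0.0871·cos θ + -0.1930·sin θ = -0.0026
  γ=atan2(-0.1930,0.0871)=-1.1469;  ψ=arccos(-0.0124)=1.5832;  θ3=γ+ψ≈0.4363

θ₁ = 0.6110, θ₂ = 0.0870, θ₃ = 0.4363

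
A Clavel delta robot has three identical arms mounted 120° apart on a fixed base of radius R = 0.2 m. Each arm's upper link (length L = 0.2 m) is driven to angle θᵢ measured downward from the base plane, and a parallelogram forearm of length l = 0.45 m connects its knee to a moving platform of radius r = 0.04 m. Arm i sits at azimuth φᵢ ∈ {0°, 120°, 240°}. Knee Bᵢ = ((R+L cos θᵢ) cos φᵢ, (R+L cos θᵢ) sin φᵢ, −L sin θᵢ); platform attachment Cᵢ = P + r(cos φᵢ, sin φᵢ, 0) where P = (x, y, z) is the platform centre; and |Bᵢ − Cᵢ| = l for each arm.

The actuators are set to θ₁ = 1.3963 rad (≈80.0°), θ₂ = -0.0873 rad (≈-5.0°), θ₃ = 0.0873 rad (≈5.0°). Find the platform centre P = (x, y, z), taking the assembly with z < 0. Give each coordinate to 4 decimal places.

(-0.2381, 0.0179, -0.3189)

arm 1 at φ=0.0°: (R−r)+L cos θ1 = 0.1947;  centre 1 = (0.1947, 0.0000, -0.1970)
centre 2 = (0.3592·cos120.0°, 0.3592·sin120.0°, 0.0174) = (-0.1796, 0.3111, 0.0174)
centre 3 = (0.3592·cos240.0°, 0.3592·sin240.0°, -0.0174) = (-0.1796, -0.3111, -0.0174)
eliminate P² terms by subtracting sphere 1 from 2 and 3
linear system: -0.7487x+0.6222y = 0.0526−0.4288z; -0.7487x+-0.6222y = 0.0526−0.3590z
Cramer: x(z) = -0.0703+0.5262z;  y(z) = 0.0000-0.0561z
quadratic in z: (1.2800)z²+(0.1150)z+(-0.0935)=0, √Δ=0.7012 → z ∈ {-0.3189, 0.2290}; z = -0.3189 (taking z<0)
x = -0.2381, y = 0.0179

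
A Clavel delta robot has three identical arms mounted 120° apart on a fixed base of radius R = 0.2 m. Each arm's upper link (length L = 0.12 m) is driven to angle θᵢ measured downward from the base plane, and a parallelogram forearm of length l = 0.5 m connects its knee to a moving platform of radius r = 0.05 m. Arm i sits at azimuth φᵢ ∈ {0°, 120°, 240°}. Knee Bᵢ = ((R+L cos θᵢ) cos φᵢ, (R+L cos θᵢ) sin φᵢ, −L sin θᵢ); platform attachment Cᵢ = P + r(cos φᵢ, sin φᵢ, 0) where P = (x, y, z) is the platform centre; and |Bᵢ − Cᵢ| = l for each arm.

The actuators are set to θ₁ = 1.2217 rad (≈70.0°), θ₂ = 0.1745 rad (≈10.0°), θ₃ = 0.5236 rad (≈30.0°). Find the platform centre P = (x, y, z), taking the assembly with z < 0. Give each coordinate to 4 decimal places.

φ1=0.0°: virtual centre (0.1910, 0.0000, -0.1128), radius l
centre 2 = (0.2682·cos120.0°, 0.2682·sin120.0°, -0.0208) = (-0.1341, 0.2322, -0.0208)
φ3=240.0°: virtual centre (-0.1270, -0.2199, -0.0600), radius l
|centre ₂|²−|centre ₁|² = 0.0231;  |centre ₃|²−|centre ₁|² = 0.0189
plane₁₂: -0.6503x+0.4645y+0.1839z = 0.0231
det = 0.5814;  x = -0.0326+0.2234z,  y = 0.0042+-0.0831z
quadratic in z: (1.0568)z²+(0.1249)z+(-0.1873)=0, √Δ=0.8984 → z ∈ {-0.4842, 0.3660}; z = -0.4842 (taking z<0)
x = -0.1407, y = 0.0445

(-0.1407, 0.0445, -0.4842)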